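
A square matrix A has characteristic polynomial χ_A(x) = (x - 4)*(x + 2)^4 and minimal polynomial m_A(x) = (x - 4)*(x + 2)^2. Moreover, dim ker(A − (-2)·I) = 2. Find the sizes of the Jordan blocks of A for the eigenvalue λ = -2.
Block sizes for λ = -2: [2, 2]

Step 1 — from the characteristic polynomial, algebraic multiplicity of λ = -2 is 4. From dim ker(A − (-2)·I) = 2, there are exactly 2 Jordan blocks for λ = -2.
Step 2 — from the minimal polynomial, the factor (x + 2)^2 tells us the largest block for λ = -2 has size 2.
Step 3 — with total size 4, 2 blocks, and largest block 2, the block sizes (in nonincreasing order) are [2, 2].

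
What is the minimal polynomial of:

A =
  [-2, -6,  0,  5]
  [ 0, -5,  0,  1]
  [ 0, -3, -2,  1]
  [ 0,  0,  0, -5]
x^3 + 12*x^2 + 45*x + 50

The characteristic polynomial is χ_A(x) = (x + 2)^2*(x + 5)^2, so the eigenvalues are known. The minimal polynomial is
  m_A(x) = Π_λ (x − λ)^{k_λ}
where k_λ is the size of the *largest* Jordan block for λ (equivalently, the smallest k with (A − λI)^k v = 0 for every generalised eigenvector v of λ).

  λ = -5: largest Jordan block has size 2, contributing (x + 5)^2
  λ = -2: largest Jordan block has size 1, contributing (x + 2)

So m_A(x) = (x + 2)*(x + 5)^2 = x^3 + 12*x^2 + 45*x + 50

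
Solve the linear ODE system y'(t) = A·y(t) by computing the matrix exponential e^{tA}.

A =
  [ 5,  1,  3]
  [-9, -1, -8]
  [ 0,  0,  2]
e^{tA} =
  [3*t*exp(2*t) + exp(2*t), t*exp(2*t), t^2*exp(2*t)/2 + 3*t*exp(2*t)]
  [-9*t*exp(2*t), -3*t*exp(2*t) + exp(2*t), -3*t^2*exp(2*t)/2 - 8*t*exp(2*t)]
  [0, 0, exp(2*t)]

Strategy: write A = P · J · P⁻¹ where J is a Jordan canonical form, so e^{tA} = P · e^{tJ} · P⁻¹, and e^{tJ} can be computed block-by-block.

A has Jordan form
J =
  [2, 1, 0]
  [0, 2, 1]
  [0, 0, 2]
(up to reordering of blocks).

Per-block formulas:
  For a 3×3 Jordan block J_3(2): exp(t · J_3(2)) = e^(2t)·(I + t·N + (t^2/2)·N^2), where N is the 3×3 nilpotent shift.

After assembling e^{tJ} and conjugating by P, we get:

e^{tA} =
  [3*t*exp(2*t) + exp(2*t), t*exp(2*t), t^2*exp(2*t)/2 + 3*t*exp(2*t)]
  [-9*t*exp(2*t), -3*t*exp(2*t) + exp(2*t), -3*t^2*exp(2*t)/2 - 8*t*exp(2*t)]
  [0, 0, exp(2*t)]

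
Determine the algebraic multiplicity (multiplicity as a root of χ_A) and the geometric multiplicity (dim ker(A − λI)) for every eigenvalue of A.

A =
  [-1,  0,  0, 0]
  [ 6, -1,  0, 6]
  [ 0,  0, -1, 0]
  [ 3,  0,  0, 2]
λ = -1: alg = 3, geom = 3; λ = 2: alg = 1, geom = 1

Step 1 — factor the characteristic polynomial to read off the algebraic multiplicities:
  χ_A(x) = (x - 2)*(x + 1)^3

Step 2 — compute geometric multiplicities via the rank-nullity identity g(λ) = n − rank(A − λI):
  rank(A − (-1)·I) = 1, so dim ker(A − (-1)·I) = n − 1 = 3
  rank(A − (2)·I) = 3, so dim ker(A − (2)·I) = n − 3 = 1

Summary:
  λ = -1: algebraic multiplicity = 3, geometric multiplicity = 3
  λ = 2: algebraic multiplicity = 1, geometric multiplicity = 1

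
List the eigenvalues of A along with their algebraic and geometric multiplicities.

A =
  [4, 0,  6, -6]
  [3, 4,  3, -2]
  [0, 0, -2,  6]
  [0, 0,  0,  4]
λ = -2: alg = 1, geom = 1; λ = 4: alg = 3, geom = 2

Step 1 — factor the characteristic polynomial to read off the algebraic multiplicities:
  χ_A(x) = (x - 4)^3*(x + 2)

Step 2 — compute geometric multiplicities via the rank-nullity identity g(λ) = n − rank(A − λI):
  rank(A − (-2)·I) = 3, so dim ker(A − (-2)·I) = n − 3 = 1
  rank(A − (4)·I) = 2, so dim ker(A − (4)·I) = n − 2 = 2

Summary:
  λ = -2: algebraic multiplicity = 1, geometric multiplicity = 1
  λ = 4: algebraic multiplicity = 3, geometric multiplicity = 2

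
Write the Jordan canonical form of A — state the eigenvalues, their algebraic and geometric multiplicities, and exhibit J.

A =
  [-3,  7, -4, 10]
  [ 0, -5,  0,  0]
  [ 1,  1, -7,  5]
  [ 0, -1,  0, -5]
J_2(-5) ⊕ J_2(-5)

The characteristic polynomial is
  det(x·I − A) = x^4 + 20*x^3 + 150*x^2 + 500*x + 625 = (x + 5)^4

Eigenvalues and multiplicities (the geometric multiplicity of λ is n − rank(A − λI), which equals the number of Jordan blocks for λ):
  λ = -5: algebraic multiplicity = 4, geometric multiplicity = 2

Determining the block sizes for each eigenvalue:
  λ = -5: with am = 4 and gm = 2, the partition is not yet determined (e.g. several partitions of 4 into 2 parts exist). Let N = A − (-5)·I. Computing rank(N^1) = 2, rank(N^2) = 0; the number of blocks of size ≥ j is rank(N^{j−1}) − rank(N^j), giving [2, 2]. So we have 2 block(s) of size 2 → block sizes [2, 2]

Assembling the blocks gives a Jordan form
J =
  [-5,  1,  0,  0]
  [ 0, -5,  0,  0]
  [ 0,  0, -5,  1]
  [ 0,  0,  0, -5]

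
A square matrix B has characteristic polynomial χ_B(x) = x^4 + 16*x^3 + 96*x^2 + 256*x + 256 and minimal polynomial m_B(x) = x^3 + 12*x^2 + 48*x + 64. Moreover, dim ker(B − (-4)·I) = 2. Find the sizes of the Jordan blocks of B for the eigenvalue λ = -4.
Block sizes for λ = -4: [3, 1]

Step 1 — from the characteristic polynomial, algebraic multiplicity of λ = -4 is 4. From dim ker(B − (-4)·I) = 2, there are exactly 2 Jordan blocks for λ = -4.
Step 2 — from the minimal polynomial, the factor (x + 4)^3 tells us the largest block for λ = -4 has size 3.
Step 3 — with total size 4, 2 blocks, and largest block 3, the block sizes (in nonincreasing order) are [3, 1].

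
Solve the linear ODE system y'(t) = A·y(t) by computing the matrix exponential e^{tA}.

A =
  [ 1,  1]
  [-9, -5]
e^{tA} =
  [3*t*exp(-2*t) + exp(-2*t), t*exp(-2*t)]
  [-9*t*exp(-2*t), -3*t*exp(-2*t) + exp(-2*t)]

Strategy: write A = P · J · P⁻¹ where J is a Jordan canonical form, so e^{tA} = P · e^{tJ} · P⁻¹, and e^{tJ} can be computed block-by-block.

A has Jordan form
J =
  [-2,  1]
  [ 0, -2]
(up to reordering of blocks).

Per-block formulas:
  For a 2×2 Jordan block J_2(-2): exp(t · J_2(-2)) = e^(-2t)·(I + t·N), where N is the 2×2 nilpotent shift.

After assembling e^{tJ} and conjugating by P, we get:

e^{tA} =
  [3*t*exp(-2*t) + exp(-2*t), t*exp(-2*t)]
  [-9*t*exp(-2*t), -3*t*exp(-2*t) + exp(-2*t)]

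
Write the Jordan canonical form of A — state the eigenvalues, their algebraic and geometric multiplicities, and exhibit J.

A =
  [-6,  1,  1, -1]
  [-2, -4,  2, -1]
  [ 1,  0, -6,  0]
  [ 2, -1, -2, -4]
J_3(-5) ⊕ J_1(-5)

The characteristic polynomial is
  det(x·I − A) = x^4 + 20*x^3 + 150*x^2 + 500*x + 625 = (x + 5)^4

Eigenvalues and multiplicities (the geometric multiplicity of λ is n − rank(A − λI), which equals the number of Jordan blocks for λ):
  λ = -5: algebraic multiplicity = 4, geometric multiplicity = 2

Determining the block sizes for each eigenvalue:
  λ = -5: with am = 4 and gm = 2, the partition is not yet determined (e.g. several partitions of 4 into 2 parts exist). Let N = A − (-5)·I. Computing rank(N^1) = 2, rank(N^2) = 1, rank(N^3) = 0; the number of blocks of size ≥ j is rank(N^{j−1}) − rank(N^j), giving [2, 1, 1]. So we have 1 block(s) of size 3, 1 block(s) of size 1 → block sizes [3, 1]

Assembling the blocks gives a Jordan form
J =
  [-5,  1,  0,  0]
  [ 0, -5,  1,  0]
  [ 0,  0, -5,  0]
  [ 0,  0,  0, -5]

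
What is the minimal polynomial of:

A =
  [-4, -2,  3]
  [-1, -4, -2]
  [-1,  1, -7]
x^3 + 15*x^2 + 75*x + 125

The characteristic polynomial is χ_A(x) = (x + 5)^3, so the eigenvalues are known. The minimal polynomial is
  m_A(x) = Π_λ (x − λ)^{k_λ}
where k_λ is the size of the *largest* Jordan block for λ (equivalently, the smallest k with (A − λI)^k v = 0 for every generalised eigenvector v of λ).

  λ = -5: largest Jordan block has size 3, contributing (x + 5)^3

So m_A(x) = (x + 5)^3 = x^3 + 15*x^2 + 75*x + 125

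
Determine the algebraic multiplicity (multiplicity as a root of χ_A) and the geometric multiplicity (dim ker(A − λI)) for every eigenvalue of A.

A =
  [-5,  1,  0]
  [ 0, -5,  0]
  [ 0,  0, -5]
λ = -5: alg = 3, geom = 2

Step 1 — factor the characteristic polynomial to read off the algebraic multiplicities:
  χ_A(x) = (x + 5)^3

Step 2 — compute geometric multiplicities via the rank-nullity identity g(λ) = n − rank(A − λI):
  rank(A − (-5)·I) = 1, so dim ker(A − (-5)·I) = n − 1 = 2

Summary:
  λ = -5: algebraic multiplicity = 3, geometric multiplicity = 2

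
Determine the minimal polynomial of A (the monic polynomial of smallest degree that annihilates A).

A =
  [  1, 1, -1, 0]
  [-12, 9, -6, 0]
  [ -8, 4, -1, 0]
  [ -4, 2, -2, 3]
x^2 - 6*x + 9

The characteristic polynomial is χ_A(x) = (x - 3)^4, so the eigenvalues are known. The minimal polynomial is
  m_A(x) = Π_λ (x − λ)^{k_λ}
where k_λ is the size of the *largest* Jordan block for λ (equivalently, the smallest k with (A − λI)^k v = 0 for every generalised eigenvector v of λ).

  λ = 3: largest Jordan block has size 2, contributing (x − 3)^2

So m_A(x) = (x - 3)^2 = x^2 - 6*x + 9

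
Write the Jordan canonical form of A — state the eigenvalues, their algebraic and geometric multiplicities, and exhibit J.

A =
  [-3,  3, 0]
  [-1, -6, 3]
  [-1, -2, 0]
J_3(-3)

The characteristic polynomial is
  det(x·I − A) = x^3 + 9*x^2 + 27*x + 27 = (x + 3)^3

Eigenvalues and multiplicities (the geometric multiplicity of λ is n − rank(A − λI), which equals the number of Jordan blocks for λ):
  λ = -3: algebraic multiplicity = 3, geometric multiplicity = 1

Determining the block sizes for each eigenvalue:
  λ = -3: one block (gm = 1), so the single block has size am = 3 → block sizes [3]

Assembling the blocks gives a Jordan form
J =
  [-3,  1,  0]
  [ 0, -3,  1]
  [ 0,  0, -3]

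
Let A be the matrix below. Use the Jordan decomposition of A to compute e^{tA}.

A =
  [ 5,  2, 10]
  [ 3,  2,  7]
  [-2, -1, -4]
e^{tA} =
  [t^2*exp(t) + 4*t*exp(t) + exp(t), 2*t*exp(t), 2*t^2*exp(t) + 10*t*exp(t)]
  [t^2*exp(t)/2 + 3*t*exp(t), t*exp(t) + exp(t), t^2*exp(t) + 7*t*exp(t)]
  [-t^2*exp(t)/2 - 2*t*exp(t), -t*exp(t), -t^2*exp(t) - 5*t*exp(t) + exp(t)]

Strategy: write A = P · J · P⁻¹ where J is a Jordan canonical form, so e^{tA} = P · e^{tJ} · P⁻¹, and e^{tJ} can be computed block-by-block.

A has Jordan form
J =
  [1, 1, 0]
  [0, 1, 1]
  [0, 0, 1]
(up to reordering of blocks).

Per-block formulas:
  For a 3×3 Jordan block J_3(1): exp(t · J_3(1)) = e^(1t)·(I + t·N + (t^2/2)·N^2), where N is the 3×3 nilpotent shift.

After assembling e^{tJ} and conjugating by P, we get:

e^{tA} =
  [t^2*exp(t) + 4*t*exp(t) + exp(t), 2*t*exp(t), 2*t^2*exp(t) + 10*t*exp(t)]
  [t^2*exp(t)/2 + 3*t*exp(t), t*exp(t) + exp(t), t^2*exp(t) + 7*t*exp(t)]
  [-t^2*exp(t)/2 - 2*t*exp(t), -t*exp(t), -t^2*exp(t) - 5*t*exp(t) + exp(t)]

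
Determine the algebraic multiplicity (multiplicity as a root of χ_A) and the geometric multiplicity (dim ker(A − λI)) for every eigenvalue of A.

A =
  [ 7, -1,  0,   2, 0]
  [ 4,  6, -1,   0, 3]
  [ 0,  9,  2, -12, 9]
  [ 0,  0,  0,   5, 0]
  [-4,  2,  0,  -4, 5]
λ = 5: alg = 5, geom = 3

Step 1 — factor the characteristic polynomial to read off the algebraic multiplicities:
  χ_A(x) = (x - 5)^5

Step 2 — compute geometric multiplicities via the rank-nullity identity g(λ) = n − rank(A − λI):
  rank(A − (5)·I) = 2, so dim ker(A − (5)·I) = n − 2 = 3

Summary:
  λ = 5: algebraic multiplicity = 5, geometric multiplicity = 3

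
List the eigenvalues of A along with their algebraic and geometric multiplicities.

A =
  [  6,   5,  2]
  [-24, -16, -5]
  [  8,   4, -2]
λ = -4: alg = 3, geom = 1

Step 1 — factor the characteristic polynomial to read off the algebraic multiplicities:
  χ_A(x) = (x + 4)^3

Step 2 — compute geometric multiplicities via the rank-nullity identity g(λ) = n − rank(A − λI):
  rank(A − (-4)·I) = 2, so dim ker(A − (-4)·I) = n − 2 = 1

Summary:
  λ = -4: algebraic multiplicity = 3, geometric multiplicity = 1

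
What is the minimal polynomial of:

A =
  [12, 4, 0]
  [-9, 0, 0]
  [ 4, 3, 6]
x^3 - 18*x^2 + 108*x - 216

The characteristic polynomial is χ_A(x) = (x - 6)^3, so the eigenvalues are known. The minimal polynomial is
  m_A(x) = Π_λ (x − λ)^{k_λ}
where k_λ is the size of the *largest* Jordan block for λ (equivalently, the smallest k with (A − λI)^k v = 0 for every generalised eigenvector v of λ).

  λ = 6: largest Jordan block has size 3, contributing (x − 6)^3

So m_A(x) = (x - 6)^3 = x^3 - 18*x^2 + 108*x - 216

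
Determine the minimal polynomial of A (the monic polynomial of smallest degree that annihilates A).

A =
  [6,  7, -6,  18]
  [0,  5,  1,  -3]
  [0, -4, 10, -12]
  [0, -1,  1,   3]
x^3 - 18*x^2 + 108*x - 216

The characteristic polynomial is χ_A(x) = (x - 6)^4, so the eigenvalues are known. The minimal polynomial is
  m_A(x) = Π_λ (x − λ)^{k_λ}
where k_λ is the size of the *largest* Jordan block for λ (equivalently, the smallest k with (A − λI)^k v = 0 for every generalised eigenvector v of λ).

  λ = 6: largest Jordan block has size 3, contributing (x − 6)^3

So m_A(x) = (x - 6)^3 = x^3 - 18*x^2 + 108*x - 216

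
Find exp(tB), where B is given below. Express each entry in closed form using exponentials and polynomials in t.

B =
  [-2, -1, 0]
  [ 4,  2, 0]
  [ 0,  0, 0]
e^{tB} =
  [1 - 2*t, -t, 0]
  [4*t, 2*t + 1, 0]
  [0, 0, 1]

Strategy: write B = P · J · P⁻¹ where J is a Jordan canonical form, so e^{tB} = P · e^{tJ} · P⁻¹, and e^{tJ} can be computed block-by-block.

B has Jordan form
J =
  [0, 1, 0]
  [0, 0, 0]
  [0, 0, 0]
(up to reordering of blocks).

Per-block formulas:
  For a 1×1 block at λ = 0: exp(t · [0]) = [e^(0t)].
  For a 2×2 Jordan block J_2(0): exp(t · J_2(0)) = e^(0t)·(I + t·N), where N is the 2×2 nilpotent shift.

After assembling e^{tJ} and conjugating by P, we get:

e^{tB} =
  [1 - 2*t, -t, 0]
  [4*t, 2*t + 1, 0]
  [0, 0, 1]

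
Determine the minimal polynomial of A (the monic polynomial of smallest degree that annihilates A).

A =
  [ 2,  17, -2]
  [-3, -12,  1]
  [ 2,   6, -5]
x^3 + 15*x^2 + 75*x + 125

The characteristic polynomial is χ_A(x) = (x + 5)^3, so the eigenvalues are known. The minimal polynomial is
  m_A(x) = Π_λ (x − λ)^{k_λ}
where k_λ is the size of the *largest* Jordan block for λ (equivalently, the smallest k with (A − λI)^k v = 0 for every generalised eigenvector v of λ).

  λ = -5: largest Jordan block has size 3, contributing (x + 5)^3

So m_A(x) = (x + 5)^3 = x^3 + 15*x^2 + 75*x + 125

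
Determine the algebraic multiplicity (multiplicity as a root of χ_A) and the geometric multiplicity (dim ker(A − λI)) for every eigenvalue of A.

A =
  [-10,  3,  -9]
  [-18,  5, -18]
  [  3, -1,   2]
λ = -1: alg = 3, geom = 2

Step 1 — factor the characteristic polynomial to read off the algebraic multiplicities:
  χ_A(x) = (x + 1)^3

Step 2 — compute geometric multiplicities via the rank-nullity identity g(λ) = n − rank(A − λI):
  rank(A − (-1)·I) = 1, so dim ker(A − (-1)·I) = n − 1 = 2

Summary:
  λ = -1: algebraic multiplicity = 3, geometric multiplicity = 2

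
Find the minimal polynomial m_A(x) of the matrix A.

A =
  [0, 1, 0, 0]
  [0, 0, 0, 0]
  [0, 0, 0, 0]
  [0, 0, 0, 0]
x^2

The characteristic polynomial is χ_A(x) = x^4, so the eigenvalues are known. The minimal polynomial is
  m_A(x) = Π_λ (x − λ)^{k_λ}
where k_λ is the size of the *largest* Jordan block for λ (equivalently, the smallest k with (A − λI)^k v = 0 for every generalised eigenvector v of λ).

  λ = 0: largest Jordan block has size 2, contributing (x − 0)^2

So m_A(x) = x^2 = x^2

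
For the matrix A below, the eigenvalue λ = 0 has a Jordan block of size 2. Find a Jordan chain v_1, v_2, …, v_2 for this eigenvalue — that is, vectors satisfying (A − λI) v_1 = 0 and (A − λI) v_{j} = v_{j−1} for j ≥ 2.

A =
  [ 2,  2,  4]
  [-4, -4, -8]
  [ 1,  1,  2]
A Jordan chain for λ = 0 of length 2:
v_1 = (2, -4, 1)ᵀ
v_2 = (1, 0, 0)ᵀ

Let N = A − (0)·I. We want v_2 with N^2 v_2 = 0 but N^1 v_2 ≠ 0; then v_{j-1} := N · v_j for j = 2, …, 2.

Pick v_2 = (1, 0, 0)ᵀ.
Then v_1 = N · v_2 = (2, -4, 1)ᵀ.

Sanity check: (A − (0)·I) v_1 = (0, 0, 0)ᵀ = 0. ✓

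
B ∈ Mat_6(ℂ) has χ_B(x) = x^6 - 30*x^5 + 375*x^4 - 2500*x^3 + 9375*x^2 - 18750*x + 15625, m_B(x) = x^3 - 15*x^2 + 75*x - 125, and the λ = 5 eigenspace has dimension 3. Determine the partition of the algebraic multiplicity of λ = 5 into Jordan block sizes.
Block sizes for λ = 5: [3, 2, 1]

Step 1 — from the characteristic polynomial, algebraic multiplicity of λ = 5 is 6. From dim ker(B − (5)·I) = 3, there are exactly 3 Jordan blocks for λ = 5.
Step 2 — from the minimal polynomial, the factor (x − 5)^3 tells us the largest block for λ = 5 has size 3.
Step 3 — with total size 6, 3 blocks, and largest block 3, the block sizes (in nonincreasing order) are [3, 2, 1].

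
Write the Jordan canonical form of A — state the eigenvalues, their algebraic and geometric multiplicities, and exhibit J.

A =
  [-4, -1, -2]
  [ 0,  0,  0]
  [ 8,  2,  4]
J_2(0) ⊕ J_1(0)

The characteristic polynomial is
  det(x·I − A) = x^3

Eigenvalues and multiplicities (the geometric multiplicity of λ is n − rank(A − λI), which equals the number of Jordan blocks for λ):
  λ = 0: algebraic multiplicity = 3, geometric multiplicity = 2

Determining the block sizes for each eigenvalue:
  λ = 0: 2 blocks summing to 3 forces exactly one block of size 2 and the rest size 1 → block sizes [2, 1]

Assembling the blocks gives a Jordan form
J =
  [0, 1, 0]
  [0, 0, 0]
  [0, 0, 0]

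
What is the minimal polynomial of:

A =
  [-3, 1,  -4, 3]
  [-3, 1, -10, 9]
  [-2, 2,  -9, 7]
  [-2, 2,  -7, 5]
x^4 + 6*x^3 + 12*x^2 + 8*x

The characteristic polynomial is χ_A(x) = x*(x + 2)^3, so the eigenvalues are known. The minimal polynomial is
  m_A(x) = Π_λ (x − λ)^{k_λ}
where k_λ is the size of the *largest* Jordan block for λ (equivalently, the smallest k with (A − λI)^k v = 0 for every generalised eigenvector v of λ).

  λ = -2: largest Jordan block has size 3, contributing (x + 2)^3
  λ = 0: largest Jordan block has size 1, contributing (x − 0)

So m_A(x) = x*(x + 2)^3 = x^4 + 6*x^3 + 12*x^2 + 8*x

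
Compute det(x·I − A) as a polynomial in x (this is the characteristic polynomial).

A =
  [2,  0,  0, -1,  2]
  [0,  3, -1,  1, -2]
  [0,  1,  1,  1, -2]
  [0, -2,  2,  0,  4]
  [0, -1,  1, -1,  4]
x^5 - 10*x^4 + 40*x^3 - 80*x^2 + 80*x - 32

Expanding det(x·I − A) (e.g. by cofactor expansion or by noting that A is similar to its Jordan form J, which has the same characteristic polynomial as A) gives
  χ_A(x) = x^5 - 10*x^4 + 40*x^3 - 80*x^2 + 80*x - 32
which factors as (x - 2)^5. The eigenvalues (with algebraic multiplicities) are λ = 2 with multiplicity 5.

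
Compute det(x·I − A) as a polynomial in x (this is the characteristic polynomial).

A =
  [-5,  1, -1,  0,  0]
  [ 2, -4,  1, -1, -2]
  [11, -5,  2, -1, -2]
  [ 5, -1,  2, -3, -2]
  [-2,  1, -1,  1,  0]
x^5 + 10*x^4 + 40*x^3 + 80*x^2 + 80*x + 32

Expanding det(x·I − A) (e.g. by cofactor expansion or by noting that A is similar to its Jordan form J, which has the same characteristic polynomial as A) gives
  χ_A(x) = x^5 + 10*x^4 + 40*x^3 + 80*x^2 + 80*x + 32
which factors as (x + 2)^5. The eigenvalues (with algebraic multiplicities) are λ = -2 with multiplicity 5.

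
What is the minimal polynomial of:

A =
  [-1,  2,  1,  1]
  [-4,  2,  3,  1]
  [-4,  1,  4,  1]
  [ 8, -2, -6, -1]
x^3 - 3*x^2 + 3*x - 1

The characteristic polynomial is χ_A(x) = (x - 1)^4, so the eigenvalues are known. The minimal polynomial is
  m_A(x) = Π_λ (x − λ)^{k_λ}
where k_λ is the size of the *largest* Jordan block for λ (equivalently, the smallest k with (A − λI)^k v = 0 for every generalised eigenvector v of λ).

  λ = 1: largest Jordan block has size 3, contributing (x − 1)^3

So m_A(x) = (x - 1)^3 = x^3 - 3*x^2 + 3*x - 1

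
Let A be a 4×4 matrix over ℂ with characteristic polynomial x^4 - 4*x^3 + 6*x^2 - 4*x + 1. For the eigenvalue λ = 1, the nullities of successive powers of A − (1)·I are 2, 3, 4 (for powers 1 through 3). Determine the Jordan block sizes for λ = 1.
Block sizes for λ = 1: [3, 1]

From the dimensions of kernels of powers, the number of Jordan blocks of size at least j is d_j − d_{j−1} where d_j = dim ker(N^j) (with d_0 = 0). Computing the differences gives [2, 1, 1].
The number of blocks of size exactly k is (#blocks of size ≥ k) − (#blocks of size ≥ k + 1), so the partition is: 1 block(s) of size 1, 1 block(s) of size 3.
In nonincreasing order the block sizes are [3, 1].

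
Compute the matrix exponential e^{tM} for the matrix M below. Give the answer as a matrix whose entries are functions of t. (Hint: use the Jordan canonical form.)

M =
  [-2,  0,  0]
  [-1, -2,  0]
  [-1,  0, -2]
e^{tM} =
  [exp(-2*t), 0, 0]
  [-t*exp(-2*t), exp(-2*t), 0]
  [-t*exp(-2*t), 0, exp(-2*t)]

Strategy: write M = P · J · P⁻¹ where J is a Jordan canonical form, so e^{tM} = P · e^{tJ} · P⁻¹, and e^{tJ} can be computed block-by-block.

M has Jordan form
J =
  [-2,  1,  0]
  [ 0, -2,  0]
  [ 0,  0, -2]
(up to reordering of blocks).

Per-block formulas:
  For a 1×1 block at λ = -2: exp(t · [-2]) = [e^(-2t)].
  For a 2×2 Jordan block J_2(-2): exp(t · J_2(-2)) = e^(-2t)·(I + t·N), where N is the 2×2 nilpotent shift.

After assembling e^{tJ} and conjugating by P, we get:

e^{tM} =
  [exp(-2*t), 0, 0]
  [-t*exp(-2*t), exp(-2*t), 0]
  [-t*exp(-2*t), 0, exp(-2*t)]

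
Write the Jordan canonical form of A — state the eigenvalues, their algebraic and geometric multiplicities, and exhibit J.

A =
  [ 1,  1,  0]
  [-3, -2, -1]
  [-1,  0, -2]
J_3(-1)

The characteristic polynomial is
  det(x·I − A) = x^3 + 3*x^2 + 3*x + 1 = (x + 1)^3

Eigenvalues and multiplicities (the geometric multiplicity of λ is n − rank(A − λI), which equals the number of Jordan blocks for λ):
  λ = -1: algebraic multiplicity = 3, geometric multiplicity = 1

Determining the block sizes for each eigenvalue:
  λ = -1: one block (gm = 1), so the single block has size am = 3 → block sizes [3]

Assembling the blocks gives a Jordan form
J =
  [-1,  1,  0]
  [ 0, -1,  1]
  [ 0,  0, -1]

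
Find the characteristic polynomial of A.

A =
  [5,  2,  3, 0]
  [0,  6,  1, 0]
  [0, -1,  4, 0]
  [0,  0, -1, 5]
x^4 - 20*x^3 + 150*x^2 - 500*x + 625

Expanding det(x·I − A) (e.g. by cofactor expansion or by noting that A is similar to its Jordan form J, which has the same characteristic polynomial as A) gives
  χ_A(x) = x^4 - 20*x^3 + 150*x^2 - 500*x + 625
which factors as (x - 5)^4. The eigenvalues (with algebraic multiplicities) are λ = 5 with multiplicity 4.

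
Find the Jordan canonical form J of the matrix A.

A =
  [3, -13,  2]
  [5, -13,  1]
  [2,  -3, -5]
J_3(-5)

The characteristic polynomial is
  det(x·I − A) = x^3 + 15*x^2 + 75*x + 125 = (x + 5)^3

Eigenvalues and multiplicities (the geometric multiplicity of λ is n − rank(A − λI), which equals the number of Jordan blocks for λ):
  λ = -5: algebraic multiplicity = 3, geometric multiplicity = 1

Determining the block sizes for each eigenvalue:
  λ = -5: one block (gm = 1), so the single block has size am = 3 → block sizes [3]

Assembling the blocks gives a Jordan form
J =
  [-5,  1,  0]
  [ 0, -5,  1]
  [ 0,  0, -5]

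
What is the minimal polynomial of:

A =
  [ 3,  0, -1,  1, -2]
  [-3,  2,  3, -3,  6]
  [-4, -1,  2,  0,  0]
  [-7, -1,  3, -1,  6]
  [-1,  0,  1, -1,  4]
x^3 - 6*x^2 + 12*x - 8

The characteristic polynomial is χ_A(x) = (x - 2)^5, so the eigenvalues are known. The minimal polynomial is
  m_A(x) = Π_λ (x − λ)^{k_λ}
where k_λ is the size of the *largest* Jordan block for λ (equivalently, the smallest k with (A − λI)^k v = 0 for every generalised eigenvector v of λ).

  λ = 2: largest Jordan block has size 3, contributing (x − 2)^3

So m_A(x) = (x - 2)^3 = x^3 - 6*x^2 + 12*x - 8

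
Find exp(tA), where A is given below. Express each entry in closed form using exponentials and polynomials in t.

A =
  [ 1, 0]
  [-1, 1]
e^{tA} =
  [exp(t), 0]
  [-t*exp(t), exp(t)]

Strategy: write A = P · J · P⁻¹ where J is a Jordan canonical form, so e^{tA} = P · e^{tJ} · P⁻¹, and e^{tJ} can be computed block-by-block.

A has Jordan form
J =
  [1, 1]
  [0, 1]
(up to reordering of blocks).

Per-block formulas:
  For a 2×2 Jordan block J_2(1): exp(t · J_2(1)) = e^(1t)·(I + t·N), where N is the 2×2 nilpotent shift.

After assembling e^{tJ} and conjugating by P, we get:

e^{tA} =
  [exp(t), 0]
  [-t*exp(t), exp(t)]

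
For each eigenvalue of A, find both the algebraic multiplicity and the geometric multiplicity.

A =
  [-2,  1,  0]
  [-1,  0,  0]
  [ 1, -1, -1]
λ = -1: alg = 3, geom = 2

Step 1 — factor the characteristic polynomial to read off the algebraic multiplicities:
  χ_A(x) = (x + 1)^3

Step 2 — compute geometric multiplicities via the rank-nullity identity g(λ) = n − rank(A − λI):
  rank(A − (-1)·I) = 1, so dim ker(A − (-1)·I) = n − 1 = 2

Summary:
  λ = -1: algebraic multiplicity = 3, geometric multiplicity = 2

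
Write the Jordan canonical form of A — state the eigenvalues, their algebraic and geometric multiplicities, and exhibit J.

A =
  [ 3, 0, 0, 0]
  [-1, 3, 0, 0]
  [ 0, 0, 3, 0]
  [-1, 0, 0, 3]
J_2(3) ⊕ J_1(3) ⊕ J_1(3)

The characteristic polynomial is
  det(x·I − A) = x^4 - 12*x^3 + 54*x^2 - 108*x + 81 = (x - 3)^4

Eigenvalues and multiplicities (the geometric multiplicity of λ is n − rank(A − λI), which equals the number of Jordan blocks for λ):
  λ = 3: algebraic multiplicity = 4, geometric multiplicity = 3

Determining the block sizes for each eigenvalue:
  λ = 3: 3 blocks summing to 4 forces exactly one block of size 2 and the rest size 1 → block sizes [2, 1, 1]

Assembling the blocks gives a Jordan form
J =
  [3, 1, 0, 0]
  [0, 3, 0, 0]
  [0, 0, 3, 0]
  [0, 0, 0, 3]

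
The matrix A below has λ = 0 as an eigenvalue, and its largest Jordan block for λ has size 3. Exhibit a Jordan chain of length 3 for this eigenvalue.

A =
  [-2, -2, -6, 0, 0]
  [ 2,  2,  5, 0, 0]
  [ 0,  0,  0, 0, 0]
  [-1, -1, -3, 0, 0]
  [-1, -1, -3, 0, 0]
A Jordan chain for λ = 0 of length 3:
v_1 = (2, -2, 0, 1, 1)ᵀ
v_2 = (-6, 5, 0, -3, -3)ᵀ
v_3 = (0, 0, 1, 0, 0)ᵀ

Let N = A − (0)·I. We want v_3 with N^3 v_3 = 0 but N^2 v_3 ≠ 0; then v_{j-1} := N · v_j for j = 3, …, 2.

Pick v_3 = (0, 0, 1, 0, 0)ᵀ.
Then v_2 = N · v_3 = (-6, 5, 0, -3, -3)ᵀ.
Then v_1 = N · v_2 = (2, -2, 0, 1, 1)ᵀ.

Sanity check: (A − (0)·I) v_1 = (0, 0, 0, 0, 0)ᵀ = 0. ✓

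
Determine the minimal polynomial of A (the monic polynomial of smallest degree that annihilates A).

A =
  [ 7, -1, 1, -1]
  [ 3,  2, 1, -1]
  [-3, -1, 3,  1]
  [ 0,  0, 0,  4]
x^3 - 12*x^2 + 48*x - 64

The characteristic polynomial is χ_A(x) = (x - 4)^4, so the eigenvalues are known. The minimal polynomial is
  m_A(x) = Π_λ (x − λ)^{k_λ}
where k_λ is the size of the *largest* Jordan block for λ (equivalently, the smallest k with (A − λI)^k v = 0 for every generalised eigenvector v of λ).

  λ = 4: largest Jordan block has size 3, contributing (x − 4)^3

So m_A(x) = (x - 4)^3 = x^3 - 12*x^2 + 48*x - 64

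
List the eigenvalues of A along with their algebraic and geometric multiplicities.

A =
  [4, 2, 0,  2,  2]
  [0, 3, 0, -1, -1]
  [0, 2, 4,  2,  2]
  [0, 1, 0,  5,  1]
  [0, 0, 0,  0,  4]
λ = 4: alg = 5, geom = 4

Step 1 — factor the characteristic polynomial to read off the algebraic multiplicities:
  χ_A(x) = (x - 4)^5

Step 2 — compute geometric multiplicities via the rank-nullity identity g(λ) = n − rank(A − λI):
  rank(A − (4)·I) = 1, so dim ker(A − (4)·I) = n − 1 = 4

Summary:
  λ = 4: algebraic multiplicity = 5, geometric multiplicity = 4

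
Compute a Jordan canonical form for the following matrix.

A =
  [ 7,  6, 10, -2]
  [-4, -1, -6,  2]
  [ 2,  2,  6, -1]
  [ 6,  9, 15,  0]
J_3(3) ⊕ J_1(3)

The characteristic polynomial is
  det(x·I − A) = x^4 - 12*x^3 + 54*x^2 - 108*x + 81 = (x - 3)^4

Eigenvalues and multiplicities (the geometric multiplicity of λ is n − rank(A − λI), which equals the number of Jordan blocks for λ):
  λ = 3: algebraic multiplicity = 4, geometric multiplicity = 2

Determining the block sizes for each eigenvalue:
  λ = 3: with am = 4 and gm = 2, the partition is not yet determined (e.g. several partitions of 4 into 2 parts exist). Let N = A − (3)·I. Computing rank(N^1) = 2, rank(N^2) = 1, rank(N^3) = 0; the number of blocks of size ≥ j is rank(N^{j−1}) − rank(N^j), giving [2, 1, 1]. So we have 1 block(s) of size 3, 1 block(s) of size 1 → block sizes [3, 1]

Assembling the blocks gives a Jordan form
J =
  [3, 1, 0, 0]
  [0, 3, 1, 0]
  [0, 0, 3, 0]
  [0, 0, 0, 3]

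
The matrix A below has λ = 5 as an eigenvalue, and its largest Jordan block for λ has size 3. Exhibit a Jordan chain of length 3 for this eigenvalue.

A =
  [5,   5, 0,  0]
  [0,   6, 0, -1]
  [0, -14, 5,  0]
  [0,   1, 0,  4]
A Jordan chain for λ = 5 of length 3:
v_1 = (5, 0, -14, 0)ᵀ
v_2 = (5, 1, -14, 1)ᵀ
v_3 = (0, 1, 0, 0)ᵀ

Let N = A − (5)·I. We want v_3 with N^3 v_3 = 0 but N^2 v_3 ≠ 0; then v_{j-1} := N · v_j for j = 3, …, 2.

Pick v_3 = (0, 1, 0, 0)ᵀ.
Then v_2 = N · v_3 = (5, 1, -14, 1)ᵀ.
Then v_1 = N · v_2 = (5, 0, -14, 0)ᵀ.

Sanity check: (A − (5)·I) v_1 = (0, 0, 0, 0)ᵀ = 0. ✓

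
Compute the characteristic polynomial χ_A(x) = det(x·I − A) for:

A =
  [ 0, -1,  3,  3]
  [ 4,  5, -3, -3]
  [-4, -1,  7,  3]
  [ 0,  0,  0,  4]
x^4 - 16*x^3 + 96*x^2 - 256*x + 256

Expanding det(x·I − A) (e.g. by cofactor expansion or by noting that A is similar to its Jordan form J, which has the same characteristic polynomial as A) gives
  χ_A(x) = x^4 - 16*x^3 + 96*x^2 - 256*x + 256
which factors as (x - 4)^4. The eigenvalues (with algebraic multiplicities) are λ = 4 with multiplicity 4.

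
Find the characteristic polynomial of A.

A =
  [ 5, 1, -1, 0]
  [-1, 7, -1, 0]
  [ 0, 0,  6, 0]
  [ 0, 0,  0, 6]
x^4 - 24*x^3 + 216*x^2 - 864*x + 1296

Expanding det(x·I − A) (e.g. by cofactor expansion or by noting that A is similar to its Jordan form J, which has the same characteristic polynomial as A) gives
  χ_A(x) = x^4 - 24*x^3 + 216*x^2 - 864*x + 1296
which factors as (x - 6)^4. The eigenvalues (with algebraic multiplicities) are λ = 6 with multiplicity 4.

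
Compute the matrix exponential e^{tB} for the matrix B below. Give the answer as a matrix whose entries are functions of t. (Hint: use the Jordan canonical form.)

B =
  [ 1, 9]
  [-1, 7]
e^{tB} =
  [-3*t*exp(4*t) + exp(4*t), 9*t*exp(4*t)]
  [-t*exp(4*t), 3*t*exp(4*t) + exp(4*t)]

Strategy: write B = P · J · P⁻¹ where J is a Jordan canonical form, so e^{tB} = P · e^{tJ} · P⁻¹, and e^{tJ} can be computed block-by-block.

B has Jordan form
J =
  [4, 1]
  [0, 4]
(up to reordering of blocks).

Per-block formulas:
  For a 2×2 Jordan block J_2(4): exp(t · J_2(4)) = e^(4t)·(I + t·N), where N is the 2×2 nilpotent shift.

After assembling e^{tJ} and conjugating by P, we get:

e^{tB} =
  [-3*t*exp(4*t) + exp(4*t), 9*t*exp(4*t)]
  [-t*exp(4*t), 3*t*exp(4*t) + exp(4*t)]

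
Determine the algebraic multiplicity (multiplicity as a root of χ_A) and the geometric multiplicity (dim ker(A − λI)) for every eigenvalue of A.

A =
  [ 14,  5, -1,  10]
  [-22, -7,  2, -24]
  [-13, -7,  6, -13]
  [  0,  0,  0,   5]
λ = 3: alg = 1, geom = 1; λ = 5: alg = 3, geom = 1

Step 1 — factor the characteristic polynomial to read off the algebraic multiplicities:
  χ_A(x) = (x - 5)^3*(x - 3)

Step 2 — compute geometric multiplicities via the rank-nullity identity g(λ) = n − rank(A − λI):
  rank(A − (3)·I) = 3, so dim ker(A − (3)·I) = n − 3 = 1
  rank(A − (5)·I) = 3, so dim ker(A − (5)·I) = n − 3 = 1

Summary:
  λ = 3: algebraic multiplicity = 1, geometric multiplicity = 1
  λ = 5: algebraic multiplicity = 3, geometric multiplicity = 1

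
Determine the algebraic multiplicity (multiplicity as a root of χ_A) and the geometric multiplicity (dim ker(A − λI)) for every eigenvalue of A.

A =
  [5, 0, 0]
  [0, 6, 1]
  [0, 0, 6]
λ = 5: alg = 1, geom = 1; λ = 6: alg = 2, geom = 1

Step 1 — factor the characteristic polynomial to read off the algebraic multiplicities:
  χ_A(x) = (x - 6)^2*(x - 5)

Step 2 — compute geometric multiplicities via the rank-nullity identity g(λ) = n − rank(A − λI):
  rank(A − (5)·I) = 2, so dim ker(A − (5)·I) = n − 2 = 1
  rank(A − (6)·I) = 2, so dim ker(A − (6)·I) = n − 2 = 1

Summary:
  λ = 5: algebraic multiplicity = 1, geometric multiplicity = 1
  λ = 6: algebraic multiplicity = 2, geometric multiplicity = 1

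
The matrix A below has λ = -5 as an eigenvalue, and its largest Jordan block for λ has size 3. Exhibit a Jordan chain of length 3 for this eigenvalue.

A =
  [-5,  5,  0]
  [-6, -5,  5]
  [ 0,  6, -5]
A Jordan chain for λ = -5 of length 3:
v_1 = (-30, 0, -36)ᵀ
v_2 = (0, -6, 0)ᵀ
v_3 = (1, 0, 0)ᵀ

Let N = A − (-5)·I. We want v_3 with N^3 v_3 = 0 but N^2 v_3 ≠ 0; then v_{j-1} := N · v_j for j = 3, …, 2.

Pick v_3 = (1, 0, 0)ᵀ.
Then v_2 = N · v_3 = (0, -6, 0)ᵀ.
Then v_1 = N · v_2 = (-30, 0, -36)ᵀ.

Sanity check: (A − (-5)·I) v_1 = (0, 0, 0)ᵀ = 0. ✓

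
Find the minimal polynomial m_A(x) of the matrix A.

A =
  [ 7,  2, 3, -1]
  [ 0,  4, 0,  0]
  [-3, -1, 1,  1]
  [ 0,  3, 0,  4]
x^2 - 8*x + 16

The characteristic polynomial is χ_A(x) = (x - 4)^4, so the eigenvalues are known. The minimal polynomial is
  m_A(x) = Π_λ (x − λ)^{k_λ}
where k_λ is the size of the *largest* Jordan block for λ (equivalently, the smallest k with (A − λI)^k v = 0 for every generalised eigenvector v of λ).

  λ = 4: largest Jordan block has size 2, contributing (x − 4)^2

So m_A(x) = (x - 4)^2 = x^2 - 8*x + 16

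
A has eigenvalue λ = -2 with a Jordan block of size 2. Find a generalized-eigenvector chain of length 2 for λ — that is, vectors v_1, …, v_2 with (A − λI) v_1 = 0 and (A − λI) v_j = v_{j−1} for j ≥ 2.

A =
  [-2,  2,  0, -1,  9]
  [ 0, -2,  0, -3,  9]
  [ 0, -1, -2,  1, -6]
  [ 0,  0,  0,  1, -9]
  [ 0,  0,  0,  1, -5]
A Jordan chain for λ = -2 of length 2:
v_1 = (2, 0, -1, 0, 0)ᵀ
v_2 = (0, 1, 0, 0, 0)ᵀ

Let N = A − (-2)·I. We want v_2 with N^2 v_2 = 0 but N^1 v_2 ≠ 0; then v_{j-1} := N · v_j for j = 2, …, 2.

Pick v_2 = (0, 1, 0, 0, 0)ᵀ.
Then v_1 = N · v_2 = (2, 0, -1, 0, 0)ᵀ.

Sanity check: (A − (-2)·I) v_1 = (0, 0, 0, 0, 0)ᵀ = 0. ✓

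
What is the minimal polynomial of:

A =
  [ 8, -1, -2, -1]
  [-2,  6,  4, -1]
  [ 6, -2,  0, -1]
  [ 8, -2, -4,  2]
x^3 - 12*x^2 + 48*x - 64

The characteristic polynomial is χ_A(x) = (x - 4)^4, so the eigenvalues are known. The minimal polynomial is
  m_A(x) = Π_λ (x − λ)^{k_λ}
where k_λ is the size of the *largest* Jordan block for λ (equivalently, the smallest k with (A − λI)^k v = 0 for every generalised eigenvector v of λ).

  λ = 4: largest Jordan block has size 3, contributing (x − 4)^3

So m_A(x) = (x - 4)^3 = x^3 - 12*x^2 + 48*x - 64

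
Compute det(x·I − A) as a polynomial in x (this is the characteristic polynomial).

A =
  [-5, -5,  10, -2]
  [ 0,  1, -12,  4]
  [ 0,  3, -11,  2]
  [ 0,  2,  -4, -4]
x^4 + 19*x^3 + 135*x^2 + 425*x + 500

Expanding det(x·I − A) (e.g. by cofactor expansion or by noting that A is similar to its Jordan form J, which has the same characteristic polynomial as A) gives
  χ_A(x) = x^4 + 19*x^3 + 135*x^2 + 425*x + 500
which factors as (x + 4)*(x + 5)^3. The eigenvalues (with algebraic multiplicities) are λ = -5 with multiplicity 3, λ = -4 with multiplicity 1.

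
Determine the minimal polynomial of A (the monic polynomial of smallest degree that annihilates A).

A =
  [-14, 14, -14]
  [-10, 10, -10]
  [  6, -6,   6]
x^2 - 2*x

The characteristic polynomial is χ_A(x) = x^2*(x - 2), so the eigenvalues are known. The minimal polynomial is
  m_A(x) = Π_λ (x − λ)^{k_λ}
where k_λ is the size of the *largest* Jordan block for λ (equivalently, the smallest k with (A − λI)^k v = 0 for every generalised eigenvector v of λ).

  λ = 0: largest Jordan block has size 1, contributing (x − 0)
  λ = 2: largest Jordan block has size 1, contributing (x − 2)

So m_A(x) = x*(x - 2) = x^2 - 2*x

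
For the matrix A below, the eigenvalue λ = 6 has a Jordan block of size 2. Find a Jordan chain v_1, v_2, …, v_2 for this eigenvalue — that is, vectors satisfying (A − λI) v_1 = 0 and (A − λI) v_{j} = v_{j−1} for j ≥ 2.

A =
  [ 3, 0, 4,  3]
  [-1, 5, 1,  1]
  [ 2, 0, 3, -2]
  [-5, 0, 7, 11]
A Jordan chain for λ = 6 of length 2:
v_1 = (-1, 0, 0, -1)ᵀ
v_2 = (3, -1, 2, 0)ᵀ

Let N = A − (6)·I. We want v_2 with N^2 v_2 = 0 but N^1 v_2 ≠ 0; then v_{j-1} := N · v_j for j = 2, …, 2.

Pick v_2 = (3, -1, 2, 0)ᵀ.
Then v_1 = N · v_2 = (-1, 0, 0, -1)ᵀ.

Sanity check: (A − (6)·I) v_1 = (0, 0, 0, 0)ᵀ = 0. ✓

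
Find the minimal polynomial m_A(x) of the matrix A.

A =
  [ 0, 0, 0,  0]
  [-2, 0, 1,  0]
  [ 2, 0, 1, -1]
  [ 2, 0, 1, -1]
x^3

The characteristic polynomial is χ_A(x) = x^4, so the eigenvalues are known. The minimal polynomial is
  m_A(x) = Π_λ (x − λ)^{k_λ}
where k_λ is the size of the *largest* Jordan block for λ (equivalently, the smallest k with (A − λI)^k v = 0 for every generalised eigenvector v of λ).

  λ = 0: largest Jordan block has size 3, contributing (x − 0)^3

So m_A(x) = x^3 = x^3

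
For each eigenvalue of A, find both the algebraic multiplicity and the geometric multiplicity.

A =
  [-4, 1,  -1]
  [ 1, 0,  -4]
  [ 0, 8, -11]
λ = -5: alg = 3, geom = 1

Step 1 — factor the characteristic polynomial to read off the algebraic multiplicities:
  χ_A(x) = (x + 5)^3

Step 2 — compute geometric multiplicities via the rank-nullity identity g(λ) = n − rank(A − λI):
  rank(A − (-5)·I) = 2, so dim ker(A − (-5)·I) = n − 2 = 1

Summary:
  λ = -5: algebraic multiplicity = 3, geometric multiplicity = 1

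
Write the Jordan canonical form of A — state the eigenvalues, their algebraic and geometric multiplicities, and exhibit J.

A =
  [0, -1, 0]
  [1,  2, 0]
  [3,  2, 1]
J_3(1)

The characteristic polynomial is
  det(x·I − A) = x^3 - 3*x^2 + 3*x - 1 = (x - 1)^3

Eigenvalues and multiplicities (the geometric multiplicity of λ is n − rank(A − λI), which equals the number of Jordan blocks for λ):
  λ = 1: algebraic multiplicity = 3, geometric multiplicity = 1

Determining the block sizes for each eigenvalue:
  λ = 1: one block (gm = 1), so the single block has size am = 3 → block sizes [3]

Assembling the blocks gives a Jordan form
J =
  [1, 1, 0]
  [0, 1, 1]
  [0, 0, 1]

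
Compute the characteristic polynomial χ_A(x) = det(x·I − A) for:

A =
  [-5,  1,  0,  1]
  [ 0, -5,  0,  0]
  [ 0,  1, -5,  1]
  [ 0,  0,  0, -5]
x^4 + 20*x^3 + 150*x^2 + 500*x + 625

Expanding det(x·I − A) (e.g. by cofactor expansion or by noting that A is similar to its Jordan form J, which has the same characteristic polynomial as A) gives
  χ_A(x) = x^4 + 20*x^3 + 150*x^2 + 500*x + 625
which factors as (x + 5)^4. The eigenvalues (with algebraic multiplicities) are λ = -5 with multiplicity 4.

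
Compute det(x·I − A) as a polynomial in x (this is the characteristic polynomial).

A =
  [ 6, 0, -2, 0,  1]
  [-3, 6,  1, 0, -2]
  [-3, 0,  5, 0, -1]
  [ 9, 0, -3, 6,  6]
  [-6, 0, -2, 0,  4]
x^5 - 27*x^4 + 288*x^3 - 1512*x^2 + 3888*x - 3888

Expanding det(x·I − A) (e.g. by cofactor expansion or by noting that A is similar to its Jordan form J, which has the same characteristic polynomial as A) gives
  χ_A(x) = x^5 - 27*x^4 + 288*x^3 - 1512*x^2 + 3888*x - 3888
which factors as (x - 6)^4*(x - 3). The eigenvalues (with algebraic multiplicities) are λ = 3 with multiplicity 1, λ = 6 with multiplicity 4.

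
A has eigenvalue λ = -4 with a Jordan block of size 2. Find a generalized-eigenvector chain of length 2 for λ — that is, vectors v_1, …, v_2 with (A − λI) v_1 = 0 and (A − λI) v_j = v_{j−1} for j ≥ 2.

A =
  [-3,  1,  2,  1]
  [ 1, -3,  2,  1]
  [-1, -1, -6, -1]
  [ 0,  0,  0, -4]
A Jordan chain for λ = -4 of length 2:
v_1 = (1, 1, -1, 0)ᵀ
v_2 = (1, 0, 0, 0)ᵀ

Let N = A − (-4)·I. We want v_2 with N^2 v_2 = 0 but N^1 v_2 ≠ 0; then v_{j-1} := N · v_j for j = 2, …, 2.

Pick v_2 = (1, 0, 0, 0)ᵀ.
Then v_1 = N · v_2 = (1, 1, -1, 0)ᵀ.

Sanity check: (A − (-4)·I) v_1 = (0, 0, 0, 0)ᵀ = 0. ✓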